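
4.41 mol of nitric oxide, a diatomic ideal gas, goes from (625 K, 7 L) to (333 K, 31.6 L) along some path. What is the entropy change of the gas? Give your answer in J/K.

Entropy is a state function: ΔS = nC_V ln(T₂/T₁) + nR ln(V₂/V₁), with C_V = 5R/2 = 20.79 J mol⁻¹ K⁻¹ for a diatomic ideal gas.
ΔS = 4.41 × [20.79 × ln(333/625) + 8.314 × ln(31.6/7)] = -2.45 J/K.

ΔS = -2.45 J/K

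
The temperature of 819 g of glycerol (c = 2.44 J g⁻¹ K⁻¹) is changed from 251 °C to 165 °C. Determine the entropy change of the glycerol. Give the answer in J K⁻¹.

In kelvin: T₁ = 524.15 K, T₂ = 438.15 K. ΔS = ∫dQ_rev/T = m c ln(T₂/T₁) = 819 × 2.44 × ln(438.15/524.15) = -358 J/K.

ΔS = -358 J/K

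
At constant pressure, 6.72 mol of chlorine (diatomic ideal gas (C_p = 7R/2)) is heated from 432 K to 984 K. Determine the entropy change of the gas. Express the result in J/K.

At constant pressure, ΔS = nC_p ln(T₂/T₁) with C_p = 7R/2 = 29.1 J mol⁻¹ K⁻¹.
ΔS = 6.72 × 29.1 × ln(984/432) = 161 J/K.

ΔS = 161 J/K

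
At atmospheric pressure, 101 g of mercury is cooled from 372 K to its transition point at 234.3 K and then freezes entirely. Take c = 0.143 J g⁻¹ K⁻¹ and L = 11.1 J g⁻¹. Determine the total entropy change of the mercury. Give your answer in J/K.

Cooling step: ΔS₁ = m c ln(T_tr/T_i) = 101 × 0.143 × ln(234.3/372) = -6.677 J/K.
Phase change: ΔS₂ = −mL/T_tr = −101 × 11.1 / 234.3 = -4.785 J/K.
ΔS_total = (-6.677) + (-4.785) = -11.5 J/K.

ΔS = -11.5 J/K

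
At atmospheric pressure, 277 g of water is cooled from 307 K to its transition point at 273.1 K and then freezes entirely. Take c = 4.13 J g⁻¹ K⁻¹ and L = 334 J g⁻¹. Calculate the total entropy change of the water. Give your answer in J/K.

ΔS = -473 J/K

Cooling step: ΔS₁ = m c ln(T_tr/T_i) = 277 × 4.13 × ln(273.1/307) = -133.9 J/K.
Phase change: ΔS₂ = −mL/T_tr = −277 × 334 / 273.1 = -338.8 J/K.
ΔS_total = (-133.9) + (-338.8) = -473 J/K.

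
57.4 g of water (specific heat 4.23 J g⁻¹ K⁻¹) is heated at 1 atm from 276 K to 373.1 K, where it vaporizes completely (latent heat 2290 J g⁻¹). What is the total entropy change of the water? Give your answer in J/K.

Warming step: ΔS₁ = m c ln(T_tr/T_i) = 57.4 × 4.23 × ln(373.1/276) = 73.19 J/K.
Phase change: ΔS₂ = +mL/T_tr = 57.4 × 2290 / 373.1 = 352.3 J/K.
ΔS_total = (73.19) + (352.3) = 425 J/K.

ΔS = 425 J/K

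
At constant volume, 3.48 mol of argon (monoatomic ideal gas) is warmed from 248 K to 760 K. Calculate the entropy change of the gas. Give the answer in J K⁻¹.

ΔS = 48.6 J/K

At constant volume, ΔS = nC_V ln(T₂/T₁) with C_V = 3R/2 = 12.47 J mol⁻¹ K⁻¹.
ΔS = 3.48 × 12.47 × ln(760/248) = 48.6 J/K.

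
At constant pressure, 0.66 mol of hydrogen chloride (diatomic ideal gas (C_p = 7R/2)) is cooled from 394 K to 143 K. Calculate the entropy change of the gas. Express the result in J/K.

At constant pressure, ΔS = nC_p ln(T₂/T₁) with C_p = 7R/2 = 29.1 J mol⁻¹ K⁻¹.
ΔS = 0.66 × 29.1 × ln(143/394) = -19.5 J/K.

ΔS = -19.5 J/K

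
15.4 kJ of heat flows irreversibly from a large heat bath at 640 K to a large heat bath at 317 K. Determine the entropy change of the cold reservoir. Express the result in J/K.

The cold reservoir gains heat Q, so ΔS_cold = +Q/T_C = 15400/317 = 48.6 J/K.

ΔS_cold = 48.6 J/K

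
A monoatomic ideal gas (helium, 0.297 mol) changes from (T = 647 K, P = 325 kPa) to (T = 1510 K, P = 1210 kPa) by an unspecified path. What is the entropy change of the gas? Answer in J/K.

ΔS = 1.99 J/K

ΔS = nC_p ln(T₂/T₁) − nR ln(P₂/P₁), with C_p = 5R/2 = 20.79 J mol⁻¹ K⁻¹ for a monoatomic ideal gas.
ΔS = 0.297 × [20.79 × ln(1510/647) − 8.314 × ln(1210/325)] = 1.99 J/K.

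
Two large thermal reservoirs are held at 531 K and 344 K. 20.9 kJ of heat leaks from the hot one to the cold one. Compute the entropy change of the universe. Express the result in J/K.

ΔS_total = 21.4 J/K

ΔS_hot = −Q/T_H = −20900/531 = -39.36 J/K and ΔS_cold = +Q/T_C = 20900/344 = 60.76 J/K.
ΔS_total = -39.36 + 60.76 = 21.4 J/K, positive as the second law requires.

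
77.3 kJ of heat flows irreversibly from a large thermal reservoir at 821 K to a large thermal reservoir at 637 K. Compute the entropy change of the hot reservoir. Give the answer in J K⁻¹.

The hot reservoir loses heat Q, so ΔS_hot = −Q/T_H = −77300/821 = -94.2 J/K.

ΔS_hot = -94.2 J/K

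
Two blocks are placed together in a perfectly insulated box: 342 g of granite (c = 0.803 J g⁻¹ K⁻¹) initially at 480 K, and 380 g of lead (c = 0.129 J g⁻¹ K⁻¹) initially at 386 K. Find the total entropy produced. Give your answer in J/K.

ΔS_total = 0.939 J/K

Energy balance: T_f = (m₁c₁T₁ + m₂c₂T₂)/(m₁c₁ + m₂c₂) = 465.76 K.
ΔS₁ = m₁c₁ ln(T_f/T₁) = 274.626 × ln(465.76/480) = -8.269 J/K.
ΔS₂ = m₂c₂ ln(T_f/T₂) = 49.02 × ln(465.76/386) = 9.208 J/K.
ΔS_total = -8.269 + 9.208 = 0.939 J/K.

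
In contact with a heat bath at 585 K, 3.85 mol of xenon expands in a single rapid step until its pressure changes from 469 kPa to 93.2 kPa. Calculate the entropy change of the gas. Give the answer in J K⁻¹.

ΔS_gas = 51.7 J/K

Entropy is a state function, so ΔS_gas depends only on the end states.
For an isothermal ideal gas ΔS_gas = nR ln(P₁/P₂) = 3.85 × 8.314 × ln(469/93.2) = 51.7 J/K.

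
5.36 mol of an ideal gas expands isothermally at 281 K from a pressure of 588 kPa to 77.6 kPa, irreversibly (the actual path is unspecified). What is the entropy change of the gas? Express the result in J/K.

ΔS_gas = 90.2 J/K

Entropy is a state function, so ΔS_gas depends only on the end states.
For an isothermal ideal gas ΔS_gas = nR ln(P₁/P₂) = 5.36 × 8.314 × ln(588/77.6) = 90.2 J/K.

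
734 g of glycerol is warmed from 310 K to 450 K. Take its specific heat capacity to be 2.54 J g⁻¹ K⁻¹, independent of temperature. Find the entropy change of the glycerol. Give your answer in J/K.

ΔS = ∫dQ_rev/T = m c ln(T₂/T₁) = 734 × 2.54 × ln(450/310) = 695 J/K.

ΔS = 695 J/K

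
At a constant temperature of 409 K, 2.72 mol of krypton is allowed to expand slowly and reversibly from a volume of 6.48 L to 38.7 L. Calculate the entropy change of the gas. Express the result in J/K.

For an isothermal ideal gas ΔS_gas = nR ln(V₂/V₁) = 2.72 × 8.314 × ln(38.7/6.48) = 40.4 J/K.

ΔS_gas = 40.4 J/K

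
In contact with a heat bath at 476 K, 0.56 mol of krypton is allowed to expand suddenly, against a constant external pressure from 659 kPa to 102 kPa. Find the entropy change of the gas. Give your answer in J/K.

Entropy is a state function, so ΔS_gas depends only on the end states.
For an isothermal ideal gas ΔS_gas = nR ln(P₁/P₂) = 0.56 × 8.314 × ln(659/102) = 8.69 J/K.

ΔS_gas = 8.69 J/K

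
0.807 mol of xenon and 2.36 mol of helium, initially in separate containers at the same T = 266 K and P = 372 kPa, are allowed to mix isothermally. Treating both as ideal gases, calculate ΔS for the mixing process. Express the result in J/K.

Mole fractions: x_A = 0.807/3.17 = 0.255, x_B = 0.745.
ΔS_mix = −R(n_A ln x_A + n_B ln x_B) = −8.314 × (0.807 ln 0.255 + 2.36 ln 0.745) = 14.9 J/K.

ΔS_mix = 14.9 J/K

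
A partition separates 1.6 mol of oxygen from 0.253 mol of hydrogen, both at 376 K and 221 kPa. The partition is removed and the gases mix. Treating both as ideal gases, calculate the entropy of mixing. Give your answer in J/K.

ΔS_mix = 6.14 J/K

Mole fractions: x_A = 1.6/1.85 = 0.863, x_B = 0.137.
ΔS_mix = −R(n_A ln x_A + n_B ln x_B) = −8.314 × (1.6 ln 0.863 + 0.253 ln 0.137) = 6.14 J/K.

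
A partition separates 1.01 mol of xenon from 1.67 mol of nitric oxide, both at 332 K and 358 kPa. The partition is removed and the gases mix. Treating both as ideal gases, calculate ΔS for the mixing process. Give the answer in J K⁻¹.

Mole fractions: x_A = 1.01/2.68 = 0.377, x_B = 0.623.
ΔS_mix = −R(n_A ln x_A + n_B ln x_B) = −8.314 × (1.01 ln 0.377 + 1.67 ln 0.623) = 14.8 J/K.

ΔS_mix = 14.8 J/K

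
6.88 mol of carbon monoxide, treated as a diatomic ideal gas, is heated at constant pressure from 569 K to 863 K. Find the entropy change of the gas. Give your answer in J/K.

At constant pressure, ΔS = nC_p ln(T₂/T₁) with C_p = 7R/2 = 29.1 J mol⁻¹ K⁻¹.
ΔS = 6.88 × 29.1 × ln(863/569) = 83.4 J/K.

ΔS = 83.4 J/K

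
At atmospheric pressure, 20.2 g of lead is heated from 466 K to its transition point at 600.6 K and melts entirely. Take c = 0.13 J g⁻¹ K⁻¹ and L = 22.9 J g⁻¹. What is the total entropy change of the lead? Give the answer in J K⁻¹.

Warming step: ΔS₁ = m c ln(T_tr/T_i) = 20.2 × 0.13 × ln(600.6/466) = 0.6663 J/K.
Phase change: ΔS₂ = +mL/T_tr = 20.2 × 22.9 / 600.6 = 0.7702 J/K.
ΔS_total = (0.6663) + (0.7702) = 1.44 J/K.

ΔS = 1.44 J/K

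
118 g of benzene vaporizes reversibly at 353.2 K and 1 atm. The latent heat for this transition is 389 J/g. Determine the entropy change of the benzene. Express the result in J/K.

Heat absorbed by the substance: Q = mL = 118 × 389 = 45902 J.
At constant T, ΔS = Q_rev/T = 45902 / 353.2 = 130 J/K.

ΔS = 130 J/K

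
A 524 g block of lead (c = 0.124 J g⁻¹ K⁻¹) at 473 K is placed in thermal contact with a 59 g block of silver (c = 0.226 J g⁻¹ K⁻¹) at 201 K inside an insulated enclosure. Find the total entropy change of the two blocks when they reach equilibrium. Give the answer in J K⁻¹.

ΔS_total = 3.34 J/K

Energy balance: T_f = (m₁c₁T₁ + m₂c₂T₂)/(m₁c₁ + m₂c₂) = 426.69 K.
ΔS₁ = m₁c₁ ln(T_f/T₁) = 64.976 × ln(426.69/473) = -6.696 J/K.
ΔS₂ = m₂c₂ ln(T_f/T₂) = 13.334 × ln(426.69/201) = 10.04 J/K.
ΔS_total = -6.696 + 10.04 = 3.34 J/K.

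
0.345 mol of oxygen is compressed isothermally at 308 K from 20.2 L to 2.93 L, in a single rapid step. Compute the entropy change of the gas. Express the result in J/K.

ΔS_gas = -5.54 J/K

Entropy is a state function, so ΔS_gas depends only on the end states.
For an isothermal ideal gas ΔS_gas = nR ln(V₂/V₁) = 0.345 × 8.314 × ln(2.93/20.2) = -5.54 J/K.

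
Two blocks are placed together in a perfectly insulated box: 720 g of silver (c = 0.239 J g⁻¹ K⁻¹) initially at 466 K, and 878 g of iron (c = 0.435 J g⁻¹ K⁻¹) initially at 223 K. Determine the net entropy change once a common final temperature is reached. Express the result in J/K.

Energy balance: T_f = (m₁c₁T₁ + m₂c₂T₂)/(m₁c₁ + m₂c₂) = 298.48 K.
ΔS₁ = m₁c₁ ln(T_f/T₁) = 172.08 × ln(298.48/466) = -76.66 J/K.
ΔS₂ = m₂c₂ ln(T_f/T₂) = 381.93 × ln(298.48/223) = 111.34 J/K.
ΔS_total = -76.66 + 111.34 = 34.7 J/K.

ΔS_total = 34.7 J/K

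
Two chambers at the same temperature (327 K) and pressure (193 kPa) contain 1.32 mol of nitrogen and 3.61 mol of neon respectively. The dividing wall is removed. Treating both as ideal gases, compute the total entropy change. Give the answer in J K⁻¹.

ΔS_mix = 23.8 J/K

Mole fractions: x_A = 1.32/4.93 = 0.268, x_B = 0.732.
ΔS_mix = −R(n_A ln x_A + n_B ln x_B) = −8.314 × (1.32 ln 0.268 + 3.61 ln 0.732) = 23.8 J/K.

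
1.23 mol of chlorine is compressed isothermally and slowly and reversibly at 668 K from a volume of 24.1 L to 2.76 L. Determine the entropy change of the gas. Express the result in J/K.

For an isothermal ideal gas ΔS_gas = nR ln(V₂/V₁) = 1.23 × 8.314 × ln(2.76/24.1) = -22.2 J/K.

ΔS_gas = -22.2 J/K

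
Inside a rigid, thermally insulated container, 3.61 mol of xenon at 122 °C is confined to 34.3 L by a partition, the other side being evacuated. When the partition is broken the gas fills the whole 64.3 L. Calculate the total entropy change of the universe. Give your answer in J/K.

ΔS_universe = 18.9 J/K

No heat is exchanged and no work is done, so the ideal-gas temperature stays constant.
Entropy is a state function; using a reversible isothermal path, ΔS_gas = nR ln(V₂/V₁) = 3.61 × 8.314 × ln(64.3/34.3) = 18.9 J/K.
The insulated surroundings exchange no heat, so ΔS_surr = 0 and ΔS_universe = ΔS_gas.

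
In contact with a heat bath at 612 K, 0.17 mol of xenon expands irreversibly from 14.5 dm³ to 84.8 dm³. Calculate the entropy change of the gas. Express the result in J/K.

ΔS_gas = 2.5 J/K

Entropy is a state function, so ΔS_gas depends only on the end states.
For an isothermal ideal gas ΔS_gas = nR ln(V₂/V₁) = 0.17 × 8.314 × ln(84.8/14.5) = 2.5 J/K.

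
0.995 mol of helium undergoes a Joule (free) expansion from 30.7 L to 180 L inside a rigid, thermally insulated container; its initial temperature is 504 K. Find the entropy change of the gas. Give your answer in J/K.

ΔS_gas = 14.6 J/K

For an ideal gas in free expansion Q = 0 and W = 0, so T is unchanged.
Entropy is a state function; using a reversible isothermal path, ΔS_gas = nR ln(V₂/V₁) = 0.995 × 8.314 × ln(180/30.7) = 14.6 J/K.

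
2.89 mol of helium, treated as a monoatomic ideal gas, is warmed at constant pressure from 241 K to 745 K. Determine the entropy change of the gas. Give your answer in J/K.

ΔS = 67.8 J/K

At constant pressure, ΔS = nC_p ln(T₂/T₁) with C_p = 5R/2 = 20.79 J mol⁻¹ K⁻¹.
ΔS = 2.89 × 20.79 × ln(745/241) = 67.8 J/K.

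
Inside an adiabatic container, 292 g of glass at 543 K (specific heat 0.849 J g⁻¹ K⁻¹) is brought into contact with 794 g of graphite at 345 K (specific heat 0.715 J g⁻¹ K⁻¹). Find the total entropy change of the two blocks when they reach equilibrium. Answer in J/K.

ΔS_total = 18.7 J/K

Energy balance: T_f = (m₁c₁T₁ + m₂c₂T₂)/(m₁c₁ + m₂c₂) = 405.18 K.
ΔS₁ = m₁c₁ ln(T_f/T₁) = 247.908 × ln(405.18/543) = -72.58 J/K.
ΔS₂ = m₂c₂ ln(T_f/T₂) = 567.71 × ln(405.18/345) = 91.28 J/K.
ΔS_total = -72.58 + 91.28 = 18.7 J/K.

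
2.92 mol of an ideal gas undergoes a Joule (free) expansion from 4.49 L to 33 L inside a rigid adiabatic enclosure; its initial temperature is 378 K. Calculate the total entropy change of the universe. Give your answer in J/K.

ΔS_universe = 48.4 J/K

For an ideal gas in free expansion Q = 0 and W = 0, so T is unchanged.
Entropy is a state function; using a reversible isothermal path, ΔS_gas = nR ln(V₂/V₁) = 2.92 × 8.314 × ln(33/4.49) = 48.4 J/K.
The insulated surroundings exchange no heat, so ΔS_surr = 0 and ΔS_universe = ΔS_gas.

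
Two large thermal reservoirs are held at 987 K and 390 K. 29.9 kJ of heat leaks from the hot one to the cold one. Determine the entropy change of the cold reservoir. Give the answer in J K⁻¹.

The cold reservoir gains heat Q, so ΔS_cold = +Q/T_C = 29900/390 = 76.7 J/K.

ΔS_cold = 76.7 J/K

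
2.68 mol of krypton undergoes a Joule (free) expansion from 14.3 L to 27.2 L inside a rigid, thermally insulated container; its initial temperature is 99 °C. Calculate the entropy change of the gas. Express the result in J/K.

ΔS_gas = 14.3 J/K

For an ideal gas in free expansion Q = 0 and W = 0, so T is unchanged.
Entropy is a state function; using a reversible isothermal path, ΔS_gas = nR ln(V₂/V₁) = 2.68 × 8.314 × ln(27.2/14.3) = 14.3 J/K.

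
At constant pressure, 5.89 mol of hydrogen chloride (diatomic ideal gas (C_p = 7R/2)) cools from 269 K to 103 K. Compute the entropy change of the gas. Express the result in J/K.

ΔS = -165 J/K

At constant pressure, ΔS = nC_p ln(T₂/T₁) with C_p = 7R/2 = 29.1 J mol⁻¹ K⁻¹.
ΔS = 5.89 × 29.1 × ln(103/269) = -165 J/K.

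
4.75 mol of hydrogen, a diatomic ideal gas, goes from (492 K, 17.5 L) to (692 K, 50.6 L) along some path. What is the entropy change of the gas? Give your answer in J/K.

ΔS = 75.6 J/K

Entropy is a state function: ΔS = nC_V ln(T₂/T₁) + nR ln(V₂/V₁), with C_V = 5R/2 = 20.79 J mol⁻¹ K⁻¹ for a diatomic ideal gas.
ΔS = 4.75 × [20.79 × ln(692/492) + 8.314 × ln(50.6/17.5)] = 75.6 J/K.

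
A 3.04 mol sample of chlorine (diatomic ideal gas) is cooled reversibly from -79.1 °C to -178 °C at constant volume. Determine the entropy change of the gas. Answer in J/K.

ΔS = -45 J/K

In kelvin: T₁ = 194.05 K, T₂ = 95.15 K. At constant volume, ΔS = nC_V ln(T₂/T₁) with C_V = 5R/2 = 20.79 J mol⁻¹ K⁻¹.
ΔS = 3.04 × 20.79 × ln(95.15/194.05) = -45 J/K.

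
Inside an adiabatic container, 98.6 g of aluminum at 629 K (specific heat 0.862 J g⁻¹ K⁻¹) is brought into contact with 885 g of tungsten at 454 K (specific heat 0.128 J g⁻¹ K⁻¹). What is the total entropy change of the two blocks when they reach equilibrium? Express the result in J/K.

ΔS_total = 2.61 J/K

Energy balance: T_f = (m₁c₁T₁ + m₂c₂T₂)/(m₁c₁ + m₂c₂) = 529.02 K.
ΔS₁ = m₁c₁ ln(T_f/T₁) = 84.9932 × ln(529.02/629) = -14.71 J/K.
ΔS₂ = m₂c₂ ln(T_f/T₂) = 113.28 × ln(529.02/454) = 17.32 J/K.
ΔS_total = -14.71 + 17.32 = 2.61 J/K.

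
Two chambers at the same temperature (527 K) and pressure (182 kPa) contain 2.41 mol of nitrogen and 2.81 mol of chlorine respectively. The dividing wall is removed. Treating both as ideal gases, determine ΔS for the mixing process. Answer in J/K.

Mole fractions: x_A = 2.41/5.22 = 0.462, x_B = 0.538.
ΔS_mix = −R(n_A ln x_A + n_B ln x_B) = −8.314 × (2.41 ln 0.462 + 2.81 ln 0.538) = 30 J/K.

ΔS_mix = 30 J/K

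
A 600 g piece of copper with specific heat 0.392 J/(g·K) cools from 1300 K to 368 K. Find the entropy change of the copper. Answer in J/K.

ΔS = ∫dQ_rev/T = m c ln(T₂/T₁) = 600 × 0.392 × ln(368/1300) = -297 J/K.

ΔS = -297 J/K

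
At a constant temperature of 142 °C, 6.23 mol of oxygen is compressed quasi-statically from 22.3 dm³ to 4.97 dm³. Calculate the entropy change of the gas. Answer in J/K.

ΔS_gas = -77.8 J/K

For an isothermal ideal gas ΔS_gas = nR ln(V₂/V₁) = 6.23 × 8.314 × ln(4.97/22.3) = -77.8 J/K.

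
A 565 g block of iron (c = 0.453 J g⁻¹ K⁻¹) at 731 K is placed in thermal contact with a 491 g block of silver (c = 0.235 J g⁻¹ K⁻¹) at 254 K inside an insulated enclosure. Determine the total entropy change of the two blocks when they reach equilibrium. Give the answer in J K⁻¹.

Energy balance: T_f = (m₁c₁T₁ + m₂c₂T₂)/(m₁c₁ + m₂c₂) = 582.78 K.
ΔS₁ = m₁c₁ ln(T_f/T₁) = 255.945 × ln(582.78/731) = -58 J/K.
ΔS₂ = m₂c₂ ln(T_f/T₂) = 115.385 × ln(582.78/254) = 95.82 J/K.
ΔS_total = -58 + 95.82 = 37.8 J/K.

ΔS_total = 37.8 J/K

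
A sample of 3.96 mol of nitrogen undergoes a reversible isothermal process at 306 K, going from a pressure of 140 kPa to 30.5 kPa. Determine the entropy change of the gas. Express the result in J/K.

ΔS_gas = 50.2 J/K

For an isothermal ideal gas ΔS_gas = nR ln(P₁/P₂) = 3.96 × 8.314 × ln(140/30.5) = 50.2 J/K.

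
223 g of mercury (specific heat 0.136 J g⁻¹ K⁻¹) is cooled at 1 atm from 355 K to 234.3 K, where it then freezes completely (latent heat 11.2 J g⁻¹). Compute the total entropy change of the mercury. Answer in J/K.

ΔS = -23.3 J/K

Cooling step: ΔS₁ = m c ln(T_tr/T_i) = 223 × 0.136 × ln(234.3/355) = -12.6 J/K.
Phase change: ΔS₂ = −mL/T_tr = −223 × 11.2 / 234.3 = -10.66 J/K.
ΔS_total = (-12.6) + (-10.66) = -23.3 J/K.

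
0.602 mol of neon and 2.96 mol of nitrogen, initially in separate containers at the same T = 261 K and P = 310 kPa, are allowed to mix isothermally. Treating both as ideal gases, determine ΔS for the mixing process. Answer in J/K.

Mole fractions: x_A = 0.602/3.56 = 0.169, x_B = 0.831.
ΔS_mix = −R(n_A ln x_A + n_B ln x_B) = −8.314 × (0.602 ln 0.169 + 2.96 ln 0.831) = 13.5 J/K.

ΔS_mix = 13.5 J/K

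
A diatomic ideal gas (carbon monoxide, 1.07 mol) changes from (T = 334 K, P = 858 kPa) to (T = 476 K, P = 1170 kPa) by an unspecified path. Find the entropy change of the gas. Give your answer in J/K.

ΔS = 8.27 J/K

ΔS = nC_p ln(T₂/T₁) − nR ln(P₂/P₁), with C_p = 7R/2 = 29.1 J mol⁻¹ K⁻¹ for a diatomic ideal gas.
ΔS = 1.07 × [29.1 × ln(476/334) − 8.314 × ln(1170/858)] = 8.27 J/K.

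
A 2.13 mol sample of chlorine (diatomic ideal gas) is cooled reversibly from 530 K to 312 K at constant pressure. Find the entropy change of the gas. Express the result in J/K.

At constant pressure, ΔS = nC_p ln(T₂/T₁) with C_p = 7R/2 = 29.1 J mol⁻¹ K⁻¹.
ΔS = 2.13 × 29.1 × ln(312/530) = -32.8 J/K.

ΔS = -32.8 J/K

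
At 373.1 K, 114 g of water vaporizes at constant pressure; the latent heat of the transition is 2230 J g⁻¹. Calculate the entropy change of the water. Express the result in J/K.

Heat absorbed by the substance: Q = mL = 114 × 2230 = 254220 J.
At constant T, ΔS = Q_rev/T = 254220 / 373.1 = 681 J/K.

ΔS = 681 J/K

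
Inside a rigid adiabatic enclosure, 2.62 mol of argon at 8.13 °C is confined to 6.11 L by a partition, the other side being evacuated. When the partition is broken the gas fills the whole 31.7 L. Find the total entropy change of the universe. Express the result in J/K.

For an ideal gas in free expansion Q = 0 and W = 0, so T is unchanged.
Entropy is a state function; using a reversible isothermal path, ΔS_gas = nR ln(V₂/V₁) = 2.62 × 8.314 × ln(31.7/6.11) = 35.9 J/K.
The insulated surroundings exchange no heat, so ΔS_surr = 0 and ΔS_universe = ΔS_gas.

ΔS_universe = 35.9 J/K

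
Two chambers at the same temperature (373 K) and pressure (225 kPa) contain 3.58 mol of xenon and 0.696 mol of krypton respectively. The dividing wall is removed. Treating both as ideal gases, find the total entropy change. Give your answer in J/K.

ΔS_mix = 15.8 J/K

Mole fractions: x_A = 3.58/4.28 = 0.837, x_B = 0.163.
ΔS_mix = −R(n_A ln x_A + n_B ln x_B) = −8.314 × (3.58 ln 0.837 + 0.696 ln 0.163) = 15.8 J/K.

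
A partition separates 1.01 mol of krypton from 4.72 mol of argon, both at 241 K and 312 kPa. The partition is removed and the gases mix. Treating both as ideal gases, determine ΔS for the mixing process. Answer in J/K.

Mole fractions: x_A = 1.01/5.73 = 0.176, x_B = 0.824.
ΔS_mix = −R(n_A ln x_A + n_B ln x_B) = −8.314 × (1.01 ln 0.176 + 4.72 ln 0.824) = 22.2 J/K.

ΔS_mix = 22.2 J/K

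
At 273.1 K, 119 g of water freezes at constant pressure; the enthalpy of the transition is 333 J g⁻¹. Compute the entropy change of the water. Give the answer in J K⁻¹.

Heat released by the substance: Q = −mL = −119 × 333 = −39627 J.
At constant T, ΔS = Q_rev/T = −39627 / 273.1 = -145 J/K.

ΔS = -145 J/K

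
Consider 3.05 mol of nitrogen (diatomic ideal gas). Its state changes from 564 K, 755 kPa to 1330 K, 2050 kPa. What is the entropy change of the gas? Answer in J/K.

ΔS = 50.8 J/K

ΔS = nC_p ln(T₂/T₁) − nR ln(P₂/P₁), with C_p = 7R/2 = 29.1 J mol⁻¹ K⁻¹ for a diatomic ideal gas.
ΔS = 3.05 × [29.1 × ln(1330/564) − 8.314 × ln(2050/755)] = 50.8 J/K.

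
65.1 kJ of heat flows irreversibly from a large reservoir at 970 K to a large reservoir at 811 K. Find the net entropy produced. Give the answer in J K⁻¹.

ΔS_total = 13.2 J/K

ΔS_hot = −Q/T_H = −65100/970 = -67.11 J/K and ΔS_cold = +Q/T_C = 65100/811 = 80.27 J/K.
ΔS_total = -67.11 + 80.27 = 13.2 J/K, positive as the second law requires.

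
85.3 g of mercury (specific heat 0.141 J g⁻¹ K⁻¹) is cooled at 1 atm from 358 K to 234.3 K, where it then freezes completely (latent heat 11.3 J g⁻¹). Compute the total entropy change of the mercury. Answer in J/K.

Cooling step: ΔS₁ = m c ln(T_tr/T_i) = 85.3 × 0.141 × ln(234.3/358) = -5.099 J/K.
Phase change: ΔS₂ = −mL/T_tr = −85.3 × 11.3 / 234.3 = -4.114 J/K.
ΔS_total = (-5.099) + (-4.114) = -9.21 J/K.

ΔS = -9.21 J/K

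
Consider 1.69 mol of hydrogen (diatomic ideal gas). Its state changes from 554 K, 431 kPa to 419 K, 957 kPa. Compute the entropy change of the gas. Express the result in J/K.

ΔS = -24.9 J/K

ΔS = nC_p ln(T₂/T₁) − nR ln(P₂/P₁), with C_p = 7R/2 = 29.1 J mol⁻¹ K⁻¹ for a diatomic ideal gas.
ΔS = 1.69 × [29.1 × ln(419/554) − 8.314 × ln(957/431)] = -24.9 J/K.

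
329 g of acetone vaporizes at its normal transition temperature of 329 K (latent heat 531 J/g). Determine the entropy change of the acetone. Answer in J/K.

Heat absorbed by the substance: Q = mL = 329 × 531 = 174699 J.
At constant T, ΔS = Q_rev/T = 174699 / 329 = 531 J/K.

ΔS = 531 J/K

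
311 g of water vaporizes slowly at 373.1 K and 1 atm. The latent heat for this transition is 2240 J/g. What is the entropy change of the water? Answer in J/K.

Heat absorbed by the substance: Q = mL = 311 × 2240 = 696640 J.
At constant T, ΔS = Q_rev/T = 696640 / 373.1 = 1870 J/K.

ΔS = 1870 J/K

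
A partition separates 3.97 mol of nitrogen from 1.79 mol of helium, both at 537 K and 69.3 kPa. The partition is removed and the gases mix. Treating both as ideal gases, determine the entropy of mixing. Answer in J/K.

ΔS_mix = 29.7 J/K

Mole fractions: x_A = 3.97/5.76 = 0.689, x_B = 0.311.
ΔS_mix = −R(n_A ln x_A + n_B ln x_B) = −8.314 × (3.97 ln 0.689 + 1.79 ln 0.311) = 29.7 J/K.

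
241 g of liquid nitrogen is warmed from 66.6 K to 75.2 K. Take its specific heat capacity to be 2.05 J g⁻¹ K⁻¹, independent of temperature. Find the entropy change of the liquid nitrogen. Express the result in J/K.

ΔS = 60 J/K

ΔS = ∫dQ_rev/T = m c ln(T₂/T₁) = 241 × 2.05 × ln(75.2/66.6) = 60 J/K.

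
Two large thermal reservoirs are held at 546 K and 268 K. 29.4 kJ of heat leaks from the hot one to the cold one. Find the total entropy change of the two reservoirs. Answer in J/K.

ΔS_hot = −Q/T_H = −29400/546 = -53.85 J/K and ΔS_cold = +Q/T_C = 29400/268 = 109.7 J/K.
ΔS_total = -53.85 + 109.7 = 55.9 J/K, positive as the second law requires.

ΔS_total = 55.9 J/K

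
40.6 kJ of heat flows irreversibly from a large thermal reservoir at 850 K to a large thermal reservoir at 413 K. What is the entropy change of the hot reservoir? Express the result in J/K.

ΔS_hot = -47.8 J/K

The hot reservoir loses heat Q, so ΔS_hot = −Q/T_H = −40600/850 = -47.8 J/K.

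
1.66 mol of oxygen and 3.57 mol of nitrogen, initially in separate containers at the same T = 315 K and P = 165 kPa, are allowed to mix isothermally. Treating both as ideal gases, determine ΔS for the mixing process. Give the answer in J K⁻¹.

ΔS_mix = 27.2 J/K

Mole fractions: x_A = 1.66/5.23 = 0.317, x_B = 0.683.
ΔS_mix = −R(n_A ln x_A + n_B ln x_B) = −8.314 × (1.66 ln 0.317 + 3.57 ln 0.683) = 27.2 J/K.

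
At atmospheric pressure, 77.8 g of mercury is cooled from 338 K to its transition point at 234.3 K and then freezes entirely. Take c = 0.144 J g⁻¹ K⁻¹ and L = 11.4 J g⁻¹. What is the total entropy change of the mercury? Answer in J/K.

ΔS = -7.89 J/K

Cooling step: ΔS₁ = m c ln(T_tr/T_i) = 77.8 × 0.144 × ln(234.3/338) = -4.105 J/K.
Phase change: ΔS₂ = −mL/T_tr = −77.8 × 11.4 / 234.3 = -3.785 J/K.
ΔS_total = (-4.105) + (-3.785) = -7.89 J/K.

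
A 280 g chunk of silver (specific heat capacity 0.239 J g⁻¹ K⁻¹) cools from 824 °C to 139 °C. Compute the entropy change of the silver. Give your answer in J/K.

ΔS = -65.5 J/K

In kelvin: T₁ = 1097.15 K, T₂ = 412.15 K. ΔS = ∫dQ_rev/T = m c ln(T₂/T₁) = 280 × 0.239 × ln(412.15/1097.15) = -65.5 J/K.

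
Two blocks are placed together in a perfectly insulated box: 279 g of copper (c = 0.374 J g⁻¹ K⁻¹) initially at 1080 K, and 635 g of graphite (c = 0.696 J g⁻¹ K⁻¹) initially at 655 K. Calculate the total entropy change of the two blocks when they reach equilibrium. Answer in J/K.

ΔS_total = 11.6 J/K

Energy balance: T_f = (m₁c₁T₁ + m₂c₂T₂)/(m₁c₁ + m₂c₂) = 736.18 K.
ΔS₁ = m₁c₁ ln(T_f/T₁) = 104.346 × ln(736.18/1080) = -39.99 J/K.
ΔS₂ = m₂c₂ ln(T_f/T₂) = 441.96 × ln(736.18/655) = 51.64 J/K.
ΔS_total = -39.99 + 51.64 = 11.6 J/K.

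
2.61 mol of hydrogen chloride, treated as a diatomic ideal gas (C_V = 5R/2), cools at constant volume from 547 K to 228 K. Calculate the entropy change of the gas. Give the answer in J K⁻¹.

At constant volume, ΔS = nC_V ln(T₂/T₁) with C_V = 5R/2 = 20.79 J mol⁻¹ K⁻¹.
ΔS = 2.61 × 20.79 × ln(228/547) = -47.5 J/K.

ΔS = -47.5 J/K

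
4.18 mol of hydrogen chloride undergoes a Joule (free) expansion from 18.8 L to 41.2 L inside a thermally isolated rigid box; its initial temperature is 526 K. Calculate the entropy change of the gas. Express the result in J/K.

No heat is exchanged and no work is done, so the ideal-gas temperature stays constant.
Entropy is a state function; using a reversible isothermal path, ΔS_gas = nR ln(V₂/V₁) = 4.18 × 8.314 × ln(41.2/18.8) = 27.3 J/K.

ΔS_gas = 27.3 J/K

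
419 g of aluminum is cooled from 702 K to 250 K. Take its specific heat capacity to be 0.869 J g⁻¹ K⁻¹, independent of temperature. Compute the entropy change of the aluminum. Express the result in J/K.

ΔS = ∫dQ_rev/T = m c ln(T₂/T₁) = 419 × 0.869 × ln(250/702) = -376 J/K.

ΔS = -376 J/K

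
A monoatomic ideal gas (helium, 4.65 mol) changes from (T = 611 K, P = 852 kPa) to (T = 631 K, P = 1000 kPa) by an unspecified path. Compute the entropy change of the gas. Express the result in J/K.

ΔS = nC_p ln(T₂/T₁) − nR ln(P₂/P₁), with C_p = 5R/2 = 20.79 J mol⁻¹ K⁻¹ for a monoatomic ideal gas.
ΔS = 4.65 × [20.79 × ln(631/611) − 8.314 × ln(1000/852)] = -3.08 J/K.

ΔS = -3.08 J/K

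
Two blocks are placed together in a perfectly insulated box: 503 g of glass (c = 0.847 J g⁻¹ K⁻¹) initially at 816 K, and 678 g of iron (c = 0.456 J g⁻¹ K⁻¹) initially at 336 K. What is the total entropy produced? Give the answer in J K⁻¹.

Energy balance: T_f = (m₁c₁T₁ + m₂c₂T₂)/(m₁c₁ + m₂c₂) = 614.15 K.
ΔS₁ = m₁c₁ ln(T_f/T₁) = 426.041 × ln(614.15/816) = -121.1 J/K.
ΔS₂ = m₂c₂ ln(T_f/T₂) = 309.168 × ln(614.15/336) = 186.5 J/K.
ΔS_total = -121.1 + 186.5 = 65.4 J/K.

ΔS_total = 65.4 J/K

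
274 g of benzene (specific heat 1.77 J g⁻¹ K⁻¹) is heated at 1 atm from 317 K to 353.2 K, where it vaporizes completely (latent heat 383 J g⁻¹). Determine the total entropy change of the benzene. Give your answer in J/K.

Warming step: ΔS₁ = m c ln(T_tr/T_i) = 274 × 1.77 × ln(353.2/317) = 52.44 J/K.
Phase change: ΔS₂ = +mL/T_tr = 274 × 383 / 353.2 = 297.1 J/K.
ΔS_total = (52.44) + (297.1) = 350 J/K.

ΔS = 350 J/K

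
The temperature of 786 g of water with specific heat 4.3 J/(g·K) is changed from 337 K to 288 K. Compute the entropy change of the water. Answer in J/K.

ΔS = -531 J/K

ΔS = ∫dQ_rev/T = m c ln(T₂/T₁) = 786 × 4.3 × ln(288/337) = -531 J/K.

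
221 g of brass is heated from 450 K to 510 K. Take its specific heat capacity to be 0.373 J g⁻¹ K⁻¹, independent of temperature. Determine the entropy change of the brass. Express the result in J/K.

ΔS = 10.3 J/K

ΔS = ∫dQ_rev/T = m c ln(T₂/T₁) = 221 × 0.373 × ln(510/450) = 10.3 J/K.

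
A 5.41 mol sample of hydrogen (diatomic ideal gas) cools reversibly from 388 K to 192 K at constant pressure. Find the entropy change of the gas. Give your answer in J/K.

ΔS = -111 J/K

At constant pressure, ΔS = nC_p ln(T₂/T₁) with C_p = 7R/2 = 29.1 J mol⁻¹ K⁻¹.
ΔS = 5.41 × 29.1 × ln(192/388) = -111 J/K.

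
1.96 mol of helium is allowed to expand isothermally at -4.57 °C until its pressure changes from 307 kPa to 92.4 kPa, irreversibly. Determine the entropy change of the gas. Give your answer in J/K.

ΔS_gas = 19.6 J/K

Entropy is a state function, so ΔS_gas depends only on the end states.
For an isothermal ideal gas ΔS_gas = nR ln(P₁/P₂) = 1.96 × 8.314 × ln(307/92.4) = 19.6 J/K.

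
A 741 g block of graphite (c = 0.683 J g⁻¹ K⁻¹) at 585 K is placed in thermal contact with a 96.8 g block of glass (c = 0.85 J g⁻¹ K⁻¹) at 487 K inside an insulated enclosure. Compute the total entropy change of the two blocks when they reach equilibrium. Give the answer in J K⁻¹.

Energy balance: T_f = (m₁c₁T₁ + m₂c₂T₂)/(m₁c₁ + m₂c₂) = 571.3 K.
ΔS₁ = m₁c₁ ln(T_f/T₁) = 506.103 × ln(571.3/585) = -12 J/K.
ΔS₂ = m₂c₂ ln(T_f/T₂) = 82.28 × ln(571.3/487) = 13.14 J/K.
ΔS_total = -12 + 13.14 = 1.14 J/K.

ΔS_total = 1.14 J/K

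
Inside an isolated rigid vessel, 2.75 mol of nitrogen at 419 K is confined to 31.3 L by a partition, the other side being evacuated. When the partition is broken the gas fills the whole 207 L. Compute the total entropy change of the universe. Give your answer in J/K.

ΔS_universe = 43.2 J/K

For an ideal gas in free expansion Q = 0 and W = 0, so T is unchanged.
Entropy is a state function; using a reversible isothermal path, ΔS_gas = nR ln(V₂/V₁) = 2.75 × 8.314 × ln(207/31.3) = 43.2 J/K.
The insulated surroundings exchange no heat, so ΔS_surr = 0 and ΔS_universe = ΔS_gas.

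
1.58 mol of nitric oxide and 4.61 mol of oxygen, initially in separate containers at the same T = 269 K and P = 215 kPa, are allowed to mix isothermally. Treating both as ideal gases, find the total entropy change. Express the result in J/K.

ΔS_mix = 29.2 J/K

Mole fractions: x_A = 1.58/6.19 = 0.255, x_B = 0.745.
ΔS_mix = −R(n_A ln x_A + n_B ln x_B) = −8.314 × (1.58 ln 0.255 + 4.61 ln 0.745) = 29.2 J/K.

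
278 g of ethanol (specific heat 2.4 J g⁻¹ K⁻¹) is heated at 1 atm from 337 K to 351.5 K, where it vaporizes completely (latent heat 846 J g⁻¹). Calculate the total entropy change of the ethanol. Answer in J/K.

Warming step: ΔS₁ = m c ln(T_tr/T_i) = 278 × 2.4 × ln(351.5/337) = 28.11 J/K.
Phase change: ΔS₂ = +mL/T_tr = 278 × 846 / 351.5 = 669.1 J/K.
ΔS_total = (28.11) + (669.1) = 697 J/K.

ΔS = 697 J/K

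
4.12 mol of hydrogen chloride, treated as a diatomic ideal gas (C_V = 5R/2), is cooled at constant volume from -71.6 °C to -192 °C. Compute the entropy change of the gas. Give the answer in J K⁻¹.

In kelvin: T₁ = 201.55 K, T₂ = 81.15 K. At constant volume, ΔS = nC_V ln(T₂/T₁) with C_V = 5R/2 = 20.79 J mol⁻¹ K⁻¹.
ΔS = 4.12 × 20.79 × ln(81.15/201.55) = -77.9 J/K.

ΔS = -77.9 J/K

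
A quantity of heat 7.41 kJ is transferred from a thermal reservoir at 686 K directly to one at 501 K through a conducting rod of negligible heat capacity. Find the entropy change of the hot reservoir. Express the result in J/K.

The hot reservoir loses heat Q, so ΔS_hot = −Q/T_H = −7410/686 = -10.8 J/K.

ΔS_hot = -10.8 J/K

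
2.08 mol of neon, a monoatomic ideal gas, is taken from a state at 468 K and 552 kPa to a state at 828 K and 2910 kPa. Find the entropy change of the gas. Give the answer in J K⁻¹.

ΔS = nC_p ln(T₂/T₁) − nR ln(P₂/P₁), with C_p = 5R/2 = 20.79 J mol⁻¹ K⁻¹ for a monoatomic ideal gas.
ΔS = 2.08 × [20.79 × ln(828/468) − 8.314 × ln(2910/552)] = -4.08 J/K.

ΔS = -4.08 J/K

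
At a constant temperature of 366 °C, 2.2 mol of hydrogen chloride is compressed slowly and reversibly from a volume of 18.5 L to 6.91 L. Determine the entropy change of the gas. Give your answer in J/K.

For an isothermal ideal gas ΔS_gas = nR ln(V₂/V₁) = 2.2 × 8.314 × ln(6.91/18.5) = -18 J/K.

ΔS_gas = -18 J/K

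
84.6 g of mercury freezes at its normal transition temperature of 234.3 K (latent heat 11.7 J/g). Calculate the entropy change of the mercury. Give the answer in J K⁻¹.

ΔS = -4.22 J/K

Heat released by the substance: Q = −mL = −84.6 × 11.7 = −989.82 J.
At constant T, ΔS = Q_rev/T = −989.82 / 234.3 = -4.22 J/K.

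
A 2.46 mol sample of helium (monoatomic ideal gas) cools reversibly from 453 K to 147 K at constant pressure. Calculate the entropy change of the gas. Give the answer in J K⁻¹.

ΔS = -57.5 J/K

At constant pressure, ΔS = nC_p ln(T₂/T₁) with C_p = 5R/2 = 20.79 J mol⁻¹ K⁻¹.
ΔS = 2.46 × 20.79 × ln(147/453) = -57.5 J/K.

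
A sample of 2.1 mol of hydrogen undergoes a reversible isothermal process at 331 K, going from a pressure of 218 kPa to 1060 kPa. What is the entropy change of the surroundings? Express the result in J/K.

For an isothermal ideal gas ΔS_gas = nR ln(P₁/P₂) = 2.1 × 8.314 × ln(218/1060) = -27.6 J/K.
The process is reversible, so ΔS_surr = −ΔS_gas = 27.6 J/K and ΔS_universe = 0.

ΔS_surr = 27.6 J/K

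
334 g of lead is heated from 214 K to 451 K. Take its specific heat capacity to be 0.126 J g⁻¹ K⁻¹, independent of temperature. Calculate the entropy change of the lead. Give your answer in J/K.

ΔS = ∫dQ_rev/T = m c ln(T₂/T₁) = 334 × 0.126 × ln(451/214) = 31.4 J/K.

ΔS = 31.4 J/K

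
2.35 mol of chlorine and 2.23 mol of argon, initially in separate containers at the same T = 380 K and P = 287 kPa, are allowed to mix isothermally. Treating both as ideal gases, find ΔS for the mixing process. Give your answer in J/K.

ΔS_mix = 26.4 J/K

Mole fractions: x_A = 2.35/4.58 = 0.513, x_B = 0.487.
ΔS_mix = −R(n_A ln x_A + n_B ln x_B) = −8.314 × (2.35 ln 0.513 + 2.23 ln 0.487) = 26.4 J/K.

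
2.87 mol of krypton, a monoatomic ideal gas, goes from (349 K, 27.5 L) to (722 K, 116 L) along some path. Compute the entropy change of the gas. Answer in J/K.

ΔS = 60.4 J/K

Entropy is a state function: ΔS = nC_V ln(T₂/T₁) + nR ln(V₂/V₁), with C_V = 3R/2 = 12.47 J mol⁻¹ K⁻¹ for a monoatomic ideal gas.
ΔS = 2.87 × [12.47 × ln(722/349) + 8.314 × ln(116/27.5)] = 60.4 J/K.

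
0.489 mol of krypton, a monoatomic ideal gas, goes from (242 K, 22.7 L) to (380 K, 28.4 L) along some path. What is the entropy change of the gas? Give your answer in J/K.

ΔS = 3.66 J/K

Entropy is a state function: ΔS = nC_V ln(T₂/T₁) + nR ln(V₂/V₁), with C_V = 3R/2 = 12.47 J mol⁻¹ K⁻¹ for a monoatomic ideal gas.
ΔS = 0.489 × [12.47 × ln(380/242) + 8.314 × ln(28.4/22.7)] = 3.66 J/K.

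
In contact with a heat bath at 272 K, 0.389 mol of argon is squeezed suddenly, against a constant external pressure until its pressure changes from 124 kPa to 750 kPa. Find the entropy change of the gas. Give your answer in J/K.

Entropy is a state function, so ΔS_gas depends only on the end states.
For an isothermal ideal gas ΔS_gas = nR ln(P₁/P₂) = 0.389 × 8.314 × ln(124/750) = -5.82 J/K.

ΔS_gas = -5.82 J/K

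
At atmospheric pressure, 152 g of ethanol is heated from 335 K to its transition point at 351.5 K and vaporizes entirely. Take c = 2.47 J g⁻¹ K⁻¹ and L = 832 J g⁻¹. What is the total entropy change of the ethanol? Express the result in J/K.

ΔS = 378 J/K

Warming step: ΔS₁ = m c ln(T_tr/T_i) = 152 × 2.47 × ln(351.5/335) = 18.05 J/K.
Phase change: ΔS₂ = +mL/T_tr = 152 × 832 / 351.5 = 359.8 J/K.
ΔS_total = (18.05) + (359.8) = 378 J/K.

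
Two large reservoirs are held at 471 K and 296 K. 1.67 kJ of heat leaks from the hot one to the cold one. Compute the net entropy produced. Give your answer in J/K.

ΔS_hot = −Q/T_H = −1670/471 = -3.546 J/K and ΔS_cold = +Q/T_C = 1670/296 = 5.642 J/K.
ΔS_total = -3.546 + 5.642 = 2.1 J/K, positive as the second law requires.

ΔS_total = 2.1 J/K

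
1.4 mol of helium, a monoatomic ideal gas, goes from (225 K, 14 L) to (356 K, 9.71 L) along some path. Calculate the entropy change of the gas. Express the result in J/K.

ΔS = 3.75 J/K

Entropy is a state function: ΔS = nC_V ln(T₂/T₁) + nR ln(V₂/V₁), with C_V = 3R/2 = 12.47 J mol⁻¹ K⁻¹ for a monoatomic ideal gas.
ΔS = 1.4 × [12.47 × ln(356/225) + 8.314 × ln(9.71/14)] = 3.75 J/K.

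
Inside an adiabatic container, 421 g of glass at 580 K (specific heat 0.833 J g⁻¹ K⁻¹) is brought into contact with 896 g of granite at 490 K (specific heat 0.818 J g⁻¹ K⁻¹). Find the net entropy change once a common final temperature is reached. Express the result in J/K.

Energy balance: T_f = (m₁c₁T₁ + m₂c₂T₂)/(m₁c₁ + m₂c₂) = 519.13 K.
ΔS₁ = m₁c₁ ln(T_f/T₁) = 350.693 × ln(519.13/580) = -38.88 J/K.
ΔS₂ = m₂c₂ ln(T_f/T₂) = 732.928 × ln(519.13/490) = 42.32 J/K.
ΔS_total = -38.88 + 42.32 = 3.44 J/K.

ΔS_total = 3.44 J/K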